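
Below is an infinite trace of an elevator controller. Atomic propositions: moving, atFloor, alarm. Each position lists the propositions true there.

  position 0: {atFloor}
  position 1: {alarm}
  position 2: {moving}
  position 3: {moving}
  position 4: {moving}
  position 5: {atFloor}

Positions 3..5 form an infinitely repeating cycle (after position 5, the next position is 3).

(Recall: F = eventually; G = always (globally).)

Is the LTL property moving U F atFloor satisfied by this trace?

Yes

Walking from position 0: F atFloor first holds at position 0, and moving holds at every earlier position along the way, so moving U F atFloor holds.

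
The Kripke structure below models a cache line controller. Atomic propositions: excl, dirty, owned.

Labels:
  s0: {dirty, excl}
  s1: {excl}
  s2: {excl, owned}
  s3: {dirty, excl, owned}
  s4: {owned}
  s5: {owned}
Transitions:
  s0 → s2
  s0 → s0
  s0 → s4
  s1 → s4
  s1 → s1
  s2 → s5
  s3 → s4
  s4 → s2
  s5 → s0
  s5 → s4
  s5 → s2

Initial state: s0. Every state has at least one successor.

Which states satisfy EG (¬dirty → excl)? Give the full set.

States satisfying ¬dirty → excl: {s0, s1, s2, s3}.
States satisfying EG (¬dirty → excl): {s0, s1}.

{s0, s1}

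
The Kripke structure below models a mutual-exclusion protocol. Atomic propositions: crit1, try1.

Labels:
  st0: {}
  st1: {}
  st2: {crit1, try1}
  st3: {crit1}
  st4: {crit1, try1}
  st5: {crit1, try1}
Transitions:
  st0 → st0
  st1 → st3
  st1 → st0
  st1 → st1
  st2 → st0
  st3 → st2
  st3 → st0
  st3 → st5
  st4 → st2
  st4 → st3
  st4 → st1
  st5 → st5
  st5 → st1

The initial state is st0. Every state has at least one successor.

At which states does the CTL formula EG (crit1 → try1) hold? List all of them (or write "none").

{st0, st1, st2, st4, st5}

States satisfying crit1 → try1: {st0, st1, st2, st4, st5}.
States satisfying EG (crit1 → try1): {st0, st1, st2, st4, st5}.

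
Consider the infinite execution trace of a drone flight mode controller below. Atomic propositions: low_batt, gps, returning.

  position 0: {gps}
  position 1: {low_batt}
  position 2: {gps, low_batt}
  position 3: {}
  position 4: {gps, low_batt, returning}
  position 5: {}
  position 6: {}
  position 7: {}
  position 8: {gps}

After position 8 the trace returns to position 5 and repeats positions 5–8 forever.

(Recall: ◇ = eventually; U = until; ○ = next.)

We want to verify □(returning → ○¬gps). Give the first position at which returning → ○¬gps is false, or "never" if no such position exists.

never

returning → ○¬gps holds at every position 0..8, and those are all the positions the trace ever visits, so the invariant □(returning → ○¬gps) is never violated.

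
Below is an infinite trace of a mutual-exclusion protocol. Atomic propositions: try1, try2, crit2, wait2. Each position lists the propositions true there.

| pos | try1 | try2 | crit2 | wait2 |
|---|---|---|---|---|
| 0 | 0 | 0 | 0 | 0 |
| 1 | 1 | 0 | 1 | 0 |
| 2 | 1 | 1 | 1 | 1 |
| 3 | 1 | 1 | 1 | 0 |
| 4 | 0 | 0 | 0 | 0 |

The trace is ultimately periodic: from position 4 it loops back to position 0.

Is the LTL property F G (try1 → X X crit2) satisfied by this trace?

Does not hold

G (try1 → X X crit2) is false at every position 0..4, so it never becomes true and F G (try1 → X X crit2) fails.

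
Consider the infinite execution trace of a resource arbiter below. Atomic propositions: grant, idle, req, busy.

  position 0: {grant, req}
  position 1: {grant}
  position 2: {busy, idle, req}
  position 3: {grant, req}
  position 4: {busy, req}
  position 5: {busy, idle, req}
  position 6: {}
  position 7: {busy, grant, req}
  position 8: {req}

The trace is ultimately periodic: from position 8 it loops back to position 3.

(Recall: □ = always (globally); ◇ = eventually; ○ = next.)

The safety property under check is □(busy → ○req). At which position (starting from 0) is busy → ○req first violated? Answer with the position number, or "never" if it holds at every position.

5

Check busy → ○req at each position in order: 0 ✓, 1 ✓, 2 ✓, 3 ✓, 4 ✓.
At position 5 the labels are {busy, idle, req} and the next position 6 has {}, so busy → ○req is false there. This is the first violation.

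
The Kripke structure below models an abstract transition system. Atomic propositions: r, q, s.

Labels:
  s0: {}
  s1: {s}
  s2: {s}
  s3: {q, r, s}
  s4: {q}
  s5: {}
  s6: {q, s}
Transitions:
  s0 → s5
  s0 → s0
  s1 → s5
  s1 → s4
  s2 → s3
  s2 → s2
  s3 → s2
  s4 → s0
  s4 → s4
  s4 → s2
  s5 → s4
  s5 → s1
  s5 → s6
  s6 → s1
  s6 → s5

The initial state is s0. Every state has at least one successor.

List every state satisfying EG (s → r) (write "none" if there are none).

{s0, s4, s5}

States satisfying s → r: {s0, s3, s4, s5}.
States satisfying EG (s → r): {s0, s4, s5}.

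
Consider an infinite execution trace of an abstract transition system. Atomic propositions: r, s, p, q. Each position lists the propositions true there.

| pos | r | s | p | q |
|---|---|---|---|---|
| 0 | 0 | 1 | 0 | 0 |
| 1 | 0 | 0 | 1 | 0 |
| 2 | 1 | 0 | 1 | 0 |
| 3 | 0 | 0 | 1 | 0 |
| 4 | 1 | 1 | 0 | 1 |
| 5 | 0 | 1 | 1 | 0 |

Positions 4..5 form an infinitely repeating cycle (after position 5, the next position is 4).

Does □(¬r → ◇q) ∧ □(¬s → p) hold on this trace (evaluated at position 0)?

Yes

¬r → ◇q holds at every position 0..5, and those are all positions ever visited, so □(¬r → ◇q) holds.
Positions where ¬r holds: 0, 1, 3, 5.
Check ◇q at each: 0→ok, 1→ok, 3→ok, 5→ok.
¬s → p holds at every position 0..5, and those are all positions ever visited, so □(¬s → p) holds.
Positions where ¬s holds: 1, 2, 3.
Check p at each: 1→ok, 2→ok, 3→ok.
At position 0: □(¬r → ◇q) is true; □(¬s → p) is true; so □(¬r → ◇q) ∧ □(¬s → p) is true.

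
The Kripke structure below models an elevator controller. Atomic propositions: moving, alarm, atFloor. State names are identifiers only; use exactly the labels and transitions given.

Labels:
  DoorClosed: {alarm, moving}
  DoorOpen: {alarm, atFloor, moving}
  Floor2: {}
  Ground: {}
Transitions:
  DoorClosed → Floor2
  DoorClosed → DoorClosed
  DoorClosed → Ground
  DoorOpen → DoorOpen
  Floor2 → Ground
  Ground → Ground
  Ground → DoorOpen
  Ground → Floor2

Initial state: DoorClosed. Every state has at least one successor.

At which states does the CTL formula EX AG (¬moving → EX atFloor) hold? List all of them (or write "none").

States satisfying AG (¬moving → EX atFloor): {DoorOpen}.
States satisfying EX AG (¬moving → EX atFloor): {DoorOpen, Ground}.

{DoorOpen, Ground}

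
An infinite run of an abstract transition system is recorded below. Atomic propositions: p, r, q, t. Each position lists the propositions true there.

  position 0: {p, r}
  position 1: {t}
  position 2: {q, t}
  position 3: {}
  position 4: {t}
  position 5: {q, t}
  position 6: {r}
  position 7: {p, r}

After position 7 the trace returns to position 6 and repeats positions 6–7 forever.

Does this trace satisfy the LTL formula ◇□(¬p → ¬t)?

Satisfied

□(¬p → ¬t) holds at position 6, which is reachable from 0, so ◇□(¬p → ¬t) holds.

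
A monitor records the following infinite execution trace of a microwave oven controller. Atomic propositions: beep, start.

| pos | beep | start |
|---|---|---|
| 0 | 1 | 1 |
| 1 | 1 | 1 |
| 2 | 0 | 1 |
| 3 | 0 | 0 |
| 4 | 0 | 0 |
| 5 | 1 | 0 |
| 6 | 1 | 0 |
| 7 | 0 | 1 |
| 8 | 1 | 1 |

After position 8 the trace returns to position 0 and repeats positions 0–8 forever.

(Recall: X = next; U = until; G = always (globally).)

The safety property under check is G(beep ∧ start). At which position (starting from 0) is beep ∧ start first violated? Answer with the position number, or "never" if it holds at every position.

Check beep ∧ start at each position in order: 0 ✓, 1 ✓.
At position 2 the labels are {start}, so beep ∧ start is false there. This is the first violation.

2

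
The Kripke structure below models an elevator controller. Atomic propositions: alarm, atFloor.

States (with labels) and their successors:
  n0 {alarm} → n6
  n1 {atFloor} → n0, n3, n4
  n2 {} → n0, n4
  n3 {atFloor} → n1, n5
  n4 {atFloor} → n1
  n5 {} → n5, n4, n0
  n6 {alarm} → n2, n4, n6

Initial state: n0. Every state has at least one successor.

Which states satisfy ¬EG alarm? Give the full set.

States satisfying alarm: {n0, n6}.
States satisfying EG alarm: {n0, n6}.
States satisfying ¬EG alarm: {n1, n2, n3, n4, n5}.

{n1, n2, n3, n4, n5}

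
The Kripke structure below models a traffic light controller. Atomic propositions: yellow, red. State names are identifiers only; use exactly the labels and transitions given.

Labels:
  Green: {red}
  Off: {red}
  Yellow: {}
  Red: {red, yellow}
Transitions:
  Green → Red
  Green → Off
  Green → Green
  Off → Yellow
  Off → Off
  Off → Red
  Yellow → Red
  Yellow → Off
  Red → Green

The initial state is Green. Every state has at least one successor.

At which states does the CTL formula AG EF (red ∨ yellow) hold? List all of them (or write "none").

{Green, Off, Yellow, Red}

States satisfying EF (red ∨ yellow): {Green, Off, Yellow, Red}.
States satisfying AG EF (red ∨ yellow): {Green, Off, Yellow, Red}.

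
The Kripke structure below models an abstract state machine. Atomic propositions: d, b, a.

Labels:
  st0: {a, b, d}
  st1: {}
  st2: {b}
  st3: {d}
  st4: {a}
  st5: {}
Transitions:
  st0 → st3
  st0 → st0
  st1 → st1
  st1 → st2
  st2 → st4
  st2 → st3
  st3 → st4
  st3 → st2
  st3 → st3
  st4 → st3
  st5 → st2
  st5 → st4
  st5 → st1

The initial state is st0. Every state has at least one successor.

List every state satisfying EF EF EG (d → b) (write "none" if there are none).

{st0, st1, st5}

States satisfying EF EG (d → b): {st0, st1, st5}.
States satisfying EF EF EG (d → b): {st0, st1, st5}.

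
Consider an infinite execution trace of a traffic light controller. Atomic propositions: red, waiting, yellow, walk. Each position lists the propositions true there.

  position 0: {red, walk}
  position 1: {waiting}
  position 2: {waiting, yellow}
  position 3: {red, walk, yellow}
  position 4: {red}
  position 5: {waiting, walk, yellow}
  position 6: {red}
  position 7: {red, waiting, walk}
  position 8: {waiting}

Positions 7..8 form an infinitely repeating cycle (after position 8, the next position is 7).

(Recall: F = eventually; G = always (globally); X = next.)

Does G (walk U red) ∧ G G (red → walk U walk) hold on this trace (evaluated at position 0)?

Does not hold

walk U red must hold at every position from 0 onward. It fails at position 1, so G (walk U red) is false.
G (red → walk U walk) must hold at every position from 0 onward. It fails at position 0, so G G (red → walk U walk) is false.
At position 0: G (walk U red) is false; G G (red → walk U walk) is false; so G (walk U red) ∧ G G (red → walk U walk) is false.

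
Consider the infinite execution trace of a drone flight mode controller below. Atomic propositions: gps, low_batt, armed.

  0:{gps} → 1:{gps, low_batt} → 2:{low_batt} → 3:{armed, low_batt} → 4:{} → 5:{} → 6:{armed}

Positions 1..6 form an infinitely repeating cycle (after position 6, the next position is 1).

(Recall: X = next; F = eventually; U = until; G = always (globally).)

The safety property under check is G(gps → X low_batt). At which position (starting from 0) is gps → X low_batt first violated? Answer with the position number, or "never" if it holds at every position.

gps → X low_batt holds at every position 0..6, and those are all the positions the trace ever visits, so the invariant G(gps → X low_batt) is never violated.

never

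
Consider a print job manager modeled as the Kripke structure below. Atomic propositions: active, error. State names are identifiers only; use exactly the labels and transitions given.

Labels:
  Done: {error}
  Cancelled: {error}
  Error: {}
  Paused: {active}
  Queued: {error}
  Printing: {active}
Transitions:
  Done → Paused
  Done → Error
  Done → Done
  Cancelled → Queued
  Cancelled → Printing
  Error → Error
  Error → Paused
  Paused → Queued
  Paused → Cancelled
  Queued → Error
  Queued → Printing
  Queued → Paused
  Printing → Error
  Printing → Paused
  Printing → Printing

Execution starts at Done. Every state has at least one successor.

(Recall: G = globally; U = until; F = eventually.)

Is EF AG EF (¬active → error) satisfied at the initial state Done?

States satisfying AG EF (¬active → error): {Done, Cancelled, Error, Paused, Queued, Printing}.
States satisfying EF AG EF (¬active → error): {Done, Cancelled, Error, Paused, Queued, Printing}.
Some path from Done reaches a state where AG EF (¬active → error) holds.
Done ∈ Sat(EF AG EF (¬active → error)).

Satisfied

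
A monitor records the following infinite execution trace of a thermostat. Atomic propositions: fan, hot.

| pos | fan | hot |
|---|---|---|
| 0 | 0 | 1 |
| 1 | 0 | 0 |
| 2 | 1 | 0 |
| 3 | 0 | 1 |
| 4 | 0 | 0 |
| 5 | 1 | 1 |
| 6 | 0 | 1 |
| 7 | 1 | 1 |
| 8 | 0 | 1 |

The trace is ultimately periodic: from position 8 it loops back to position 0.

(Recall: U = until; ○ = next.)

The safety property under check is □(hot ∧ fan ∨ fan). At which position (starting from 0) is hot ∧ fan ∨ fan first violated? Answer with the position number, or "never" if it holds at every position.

0

At position 0 the labels are {hot}, so hot ∧ fan ∨ fan is false there. This is the first violation.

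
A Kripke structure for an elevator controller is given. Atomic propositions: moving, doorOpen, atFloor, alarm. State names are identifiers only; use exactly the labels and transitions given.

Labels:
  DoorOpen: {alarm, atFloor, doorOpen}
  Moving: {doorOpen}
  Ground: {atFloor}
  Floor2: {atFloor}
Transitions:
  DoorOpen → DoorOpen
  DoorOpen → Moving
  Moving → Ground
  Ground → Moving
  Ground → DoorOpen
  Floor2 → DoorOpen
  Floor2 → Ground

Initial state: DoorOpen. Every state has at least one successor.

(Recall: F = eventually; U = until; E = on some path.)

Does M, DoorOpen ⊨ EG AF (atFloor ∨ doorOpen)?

Satisfied

States satisfying AF (atFloor ∨ doorOpen): {DoorOpen, Moving, Ground, Floor2}.
States satisfying EG AF (atFloor ∨ doorOpen): {DoorOpen, Moving, Ground, Floor2}.
DoorOpen ∈ Sat(EG AF (atFloor ∨ doorOpen)).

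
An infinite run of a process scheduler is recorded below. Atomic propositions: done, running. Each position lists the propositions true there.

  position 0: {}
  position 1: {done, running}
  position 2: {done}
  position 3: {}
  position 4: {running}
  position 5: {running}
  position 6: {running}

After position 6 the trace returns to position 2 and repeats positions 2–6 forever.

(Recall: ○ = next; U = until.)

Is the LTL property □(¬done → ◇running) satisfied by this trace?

Satisfied

¬done → ◇running holds at every position 0..6, and those are all positions ever visited, so □(¬done → ◇running) holds.
Positions where ¬done holds: 0, 3, 4, 5, 6.
Check ◇running at each: 0→ok, 3→ok, 4→ok, 5→ok, 6→ok.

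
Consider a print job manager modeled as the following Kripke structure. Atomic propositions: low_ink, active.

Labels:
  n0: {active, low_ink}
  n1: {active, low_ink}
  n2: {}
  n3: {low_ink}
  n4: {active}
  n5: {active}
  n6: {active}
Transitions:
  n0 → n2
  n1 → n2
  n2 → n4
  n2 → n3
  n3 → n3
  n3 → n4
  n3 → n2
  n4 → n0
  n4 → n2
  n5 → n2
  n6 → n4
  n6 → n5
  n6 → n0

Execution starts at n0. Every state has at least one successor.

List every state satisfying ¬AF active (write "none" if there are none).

{n2, n3}

States satisfying active: {n0, n1, n4, n5, n6}.
States satisfying AF active: {n0, n1, n4, n5, n6}.
States satisfying ¬AF active: {n2, n3}.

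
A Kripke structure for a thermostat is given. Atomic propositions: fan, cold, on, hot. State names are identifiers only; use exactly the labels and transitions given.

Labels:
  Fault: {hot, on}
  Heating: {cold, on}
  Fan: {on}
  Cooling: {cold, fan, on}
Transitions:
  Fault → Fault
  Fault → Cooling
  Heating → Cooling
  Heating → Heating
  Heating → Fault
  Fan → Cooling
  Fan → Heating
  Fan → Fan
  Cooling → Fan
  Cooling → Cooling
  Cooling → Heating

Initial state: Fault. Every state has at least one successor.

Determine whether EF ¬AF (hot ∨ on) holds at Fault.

Does not hold

States satisfying ¬AF (hot ∨ on): ∅.
States satisfying EF ¬AF (hot ∨ on): ∅.
No suitable path/successor from Fault witnesses the formula.
Fault ∉ Sat(EF ¬AF (hot ∨ on)).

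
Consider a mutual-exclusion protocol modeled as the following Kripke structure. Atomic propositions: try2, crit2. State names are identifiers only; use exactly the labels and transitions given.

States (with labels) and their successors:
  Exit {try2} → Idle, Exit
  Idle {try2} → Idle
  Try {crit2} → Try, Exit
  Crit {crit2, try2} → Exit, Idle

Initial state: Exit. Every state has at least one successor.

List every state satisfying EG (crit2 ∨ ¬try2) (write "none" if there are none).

States satisfying crit2 ∨ ¬try2: {Try, Crit}.
States satisfying EG (crit2 ∨ ¬try2): {Try}.

{Try}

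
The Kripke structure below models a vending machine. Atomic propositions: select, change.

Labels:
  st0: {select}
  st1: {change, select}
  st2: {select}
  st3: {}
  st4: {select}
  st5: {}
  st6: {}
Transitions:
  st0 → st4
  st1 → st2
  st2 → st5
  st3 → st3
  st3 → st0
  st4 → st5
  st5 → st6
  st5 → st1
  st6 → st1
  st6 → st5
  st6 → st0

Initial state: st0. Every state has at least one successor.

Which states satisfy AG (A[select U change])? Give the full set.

States satisfying A[select U change]: {st1}.
States satisfying AG (A[select U change]): ∅.

none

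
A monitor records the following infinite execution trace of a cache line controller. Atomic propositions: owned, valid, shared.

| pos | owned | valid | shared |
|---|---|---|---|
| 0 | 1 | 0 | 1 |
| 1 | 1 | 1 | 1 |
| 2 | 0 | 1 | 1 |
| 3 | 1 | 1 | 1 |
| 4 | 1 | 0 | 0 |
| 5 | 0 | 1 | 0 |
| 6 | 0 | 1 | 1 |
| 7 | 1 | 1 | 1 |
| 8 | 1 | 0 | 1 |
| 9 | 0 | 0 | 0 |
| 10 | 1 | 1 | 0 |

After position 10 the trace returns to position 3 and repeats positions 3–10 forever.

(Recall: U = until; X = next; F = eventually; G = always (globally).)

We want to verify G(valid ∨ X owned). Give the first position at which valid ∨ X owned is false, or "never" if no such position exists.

4

Check valid ∨ X owned at each position in order: 0 ✓, 1 ✓, 2 ✓, 3 ✓.
At position 4 the labels are {owned} and the next position 5 has {valid}, so valid ∨ X owned is false there. This is the first violation.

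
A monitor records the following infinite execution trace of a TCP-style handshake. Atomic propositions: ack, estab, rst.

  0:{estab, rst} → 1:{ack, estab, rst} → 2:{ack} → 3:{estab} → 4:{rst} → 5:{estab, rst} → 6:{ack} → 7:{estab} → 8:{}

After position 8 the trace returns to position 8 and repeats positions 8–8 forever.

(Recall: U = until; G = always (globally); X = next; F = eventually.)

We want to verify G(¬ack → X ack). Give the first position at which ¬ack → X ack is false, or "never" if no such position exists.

3

Check ¬ack → X ack at each position in order: 0 ✓, 1 ✓, 2 ✓.
At position 3 the labels are {estab} and the next position 4 has {rst}, so ¬ack → X ack is false there. This is the first violation.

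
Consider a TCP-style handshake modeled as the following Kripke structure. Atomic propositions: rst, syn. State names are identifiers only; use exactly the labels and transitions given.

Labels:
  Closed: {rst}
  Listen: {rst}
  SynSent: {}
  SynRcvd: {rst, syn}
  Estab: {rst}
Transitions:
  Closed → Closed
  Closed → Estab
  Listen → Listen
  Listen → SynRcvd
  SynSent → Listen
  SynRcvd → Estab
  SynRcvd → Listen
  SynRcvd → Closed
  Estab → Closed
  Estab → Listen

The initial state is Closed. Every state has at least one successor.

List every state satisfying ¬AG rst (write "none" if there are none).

{SynSent}

States satisfying rst: {Closed, Listen, SynRcvd, Estab}.
States satisfying AG rst: {Closed, Listen, SynRcvd, Estab}.
States satisfying ¬AG rst: {SynSent}.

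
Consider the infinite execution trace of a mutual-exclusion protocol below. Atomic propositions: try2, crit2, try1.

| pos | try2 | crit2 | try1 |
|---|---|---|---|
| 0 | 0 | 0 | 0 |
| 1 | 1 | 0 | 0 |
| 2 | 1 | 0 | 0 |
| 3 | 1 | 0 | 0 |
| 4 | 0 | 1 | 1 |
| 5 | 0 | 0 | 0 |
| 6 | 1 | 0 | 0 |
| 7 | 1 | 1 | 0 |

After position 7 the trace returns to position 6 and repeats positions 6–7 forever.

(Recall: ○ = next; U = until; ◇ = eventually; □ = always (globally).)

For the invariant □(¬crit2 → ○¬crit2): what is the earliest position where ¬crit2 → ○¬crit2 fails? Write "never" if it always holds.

3

Check ¬crit2 → ○¬crit2 at each position in order: 0 ✓, 1 ✓, 2 ✓.
At position 3 the labels are {try2} and the next position 4 has {crit2, try1}, so ¬crit2 → ○¬crit2 is false there. This is the first violation.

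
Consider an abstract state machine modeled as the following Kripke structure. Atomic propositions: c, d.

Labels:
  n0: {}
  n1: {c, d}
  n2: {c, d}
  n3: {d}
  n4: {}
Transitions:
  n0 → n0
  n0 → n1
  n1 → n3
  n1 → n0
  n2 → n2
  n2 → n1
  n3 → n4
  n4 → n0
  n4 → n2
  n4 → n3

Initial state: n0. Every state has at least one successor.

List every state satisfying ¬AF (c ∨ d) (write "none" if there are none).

{n0, n4}

States satisfying c ∨ d: {n1, n2, n3}.
States satisfying AF (c ∨ d): {n1, n2, n3}.
States satisfying ¬AF (c ∨ d): {n0, n4}.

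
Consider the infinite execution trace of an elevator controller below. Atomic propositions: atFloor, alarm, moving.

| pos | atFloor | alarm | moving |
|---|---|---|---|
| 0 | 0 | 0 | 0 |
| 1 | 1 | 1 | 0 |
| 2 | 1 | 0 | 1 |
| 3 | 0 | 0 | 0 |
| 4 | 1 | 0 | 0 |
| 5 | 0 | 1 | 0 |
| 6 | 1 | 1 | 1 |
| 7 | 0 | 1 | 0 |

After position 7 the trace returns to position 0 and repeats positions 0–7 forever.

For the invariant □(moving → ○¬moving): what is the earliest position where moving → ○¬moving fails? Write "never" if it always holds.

moving → ○¬moving holds at every position 0..7, and those are all the positions the trace ever visits, so the invariant □(moving → ○¬moving) is never violated.

never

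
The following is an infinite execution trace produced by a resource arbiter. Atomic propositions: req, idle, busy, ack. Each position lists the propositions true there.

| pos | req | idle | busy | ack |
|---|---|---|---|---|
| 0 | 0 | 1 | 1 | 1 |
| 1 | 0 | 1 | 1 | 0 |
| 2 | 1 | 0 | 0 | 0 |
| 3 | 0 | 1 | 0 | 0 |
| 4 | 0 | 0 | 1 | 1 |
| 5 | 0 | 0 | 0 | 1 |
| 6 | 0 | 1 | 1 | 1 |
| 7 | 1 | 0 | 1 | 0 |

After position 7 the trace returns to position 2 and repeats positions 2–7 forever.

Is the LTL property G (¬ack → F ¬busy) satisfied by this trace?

Yes

¬ack → F ¬busy holds at every position 0..7, and those are all positions ever visited, so G (¬ack → F ¬busy) holds.
Positions where ¬ack holds: 1, 2, 3, 7.
Check F ¬busy at each: 1→ok, 2→ok, 3→ok, 7→ok.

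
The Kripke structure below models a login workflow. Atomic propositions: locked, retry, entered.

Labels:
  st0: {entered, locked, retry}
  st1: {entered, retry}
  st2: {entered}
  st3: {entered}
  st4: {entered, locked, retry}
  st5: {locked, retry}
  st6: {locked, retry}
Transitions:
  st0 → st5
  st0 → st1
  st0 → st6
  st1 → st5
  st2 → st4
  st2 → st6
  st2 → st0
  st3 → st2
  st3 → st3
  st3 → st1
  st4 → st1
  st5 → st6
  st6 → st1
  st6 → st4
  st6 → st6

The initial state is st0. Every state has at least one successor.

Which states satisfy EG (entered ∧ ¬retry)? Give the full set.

States satisfying entered ∧ ¬retry: {st2, st3}.
States satisfying EG (entered ∧ ¬retry): {st3}.

{st3}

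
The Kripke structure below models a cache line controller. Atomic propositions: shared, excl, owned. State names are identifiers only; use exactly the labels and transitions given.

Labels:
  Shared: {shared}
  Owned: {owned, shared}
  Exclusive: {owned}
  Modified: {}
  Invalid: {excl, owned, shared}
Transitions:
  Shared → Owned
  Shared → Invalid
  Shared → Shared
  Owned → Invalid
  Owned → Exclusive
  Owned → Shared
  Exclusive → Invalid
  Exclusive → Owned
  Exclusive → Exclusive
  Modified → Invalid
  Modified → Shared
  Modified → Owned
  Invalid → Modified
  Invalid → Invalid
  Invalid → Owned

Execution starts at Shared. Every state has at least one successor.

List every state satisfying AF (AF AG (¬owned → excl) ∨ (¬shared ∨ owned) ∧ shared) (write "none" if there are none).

{Owned, Invalid}

States satisfying AF AG (¬owned → excl) ∨ (¬shared ∨ owned) ∧ shared: {Owned, Invalid}.
States satisfying AF (AF AG (¬owned → excl) ∨ (¬shared ∨ owned) ∧ shared): {Owned, Invalid}.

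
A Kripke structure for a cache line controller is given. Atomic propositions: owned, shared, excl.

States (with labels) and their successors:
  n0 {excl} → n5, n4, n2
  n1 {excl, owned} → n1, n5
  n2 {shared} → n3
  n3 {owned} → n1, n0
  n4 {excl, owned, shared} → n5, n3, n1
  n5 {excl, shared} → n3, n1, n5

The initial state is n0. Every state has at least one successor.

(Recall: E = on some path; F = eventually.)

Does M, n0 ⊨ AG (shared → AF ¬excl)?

States satisfying shared → AF ¬excl: {n0, n1, n2, n3}.
States satisfying AG (shared → AF ¬excl): ∅.
n4 is reachable from n0 and violates shared → AF ¬excl, so AG fails at n0.
n0 ∉ Sat(AG (shared → AF ¬excl)).

Does not hold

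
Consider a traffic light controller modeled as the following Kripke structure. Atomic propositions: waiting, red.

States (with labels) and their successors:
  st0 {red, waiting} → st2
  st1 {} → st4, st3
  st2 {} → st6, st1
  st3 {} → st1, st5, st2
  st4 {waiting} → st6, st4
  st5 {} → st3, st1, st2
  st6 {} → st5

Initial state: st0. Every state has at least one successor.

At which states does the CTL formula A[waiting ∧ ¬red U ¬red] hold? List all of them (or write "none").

{st1, st2, st3, st4, st5, st6}

States satisfying waiting ∧ ¬red: {st4}.
States satisfying ¬red: {st1, st2, st3, st4, st5, st6}.
States satisfying A[waiting ∧ ¬red U ¬red]: {st1, st2, st3, st4, st5, st6}.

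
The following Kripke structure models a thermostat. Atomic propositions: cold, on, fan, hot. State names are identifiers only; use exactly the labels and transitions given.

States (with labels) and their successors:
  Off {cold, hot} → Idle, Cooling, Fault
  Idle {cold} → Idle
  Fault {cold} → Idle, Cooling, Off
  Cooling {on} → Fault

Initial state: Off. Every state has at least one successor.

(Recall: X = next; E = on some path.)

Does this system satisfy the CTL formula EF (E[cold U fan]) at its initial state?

No

States satisfying E[cold U fan]: ∅.
States satisfying EF (E[cold U fan]): ∅.
No suitable path/successor from Off witnesses the formula.
Off ∉ Sat(EF (E[cold U fan])).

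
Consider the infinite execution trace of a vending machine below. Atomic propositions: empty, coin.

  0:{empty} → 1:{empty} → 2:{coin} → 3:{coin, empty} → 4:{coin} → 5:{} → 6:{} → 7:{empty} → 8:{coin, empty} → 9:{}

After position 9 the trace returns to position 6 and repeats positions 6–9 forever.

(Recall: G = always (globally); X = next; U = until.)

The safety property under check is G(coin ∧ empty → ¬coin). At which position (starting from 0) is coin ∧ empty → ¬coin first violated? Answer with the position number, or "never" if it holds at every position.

Check coin ∧ empty → ¬coin at each position in order: 0 ✓, 1 ✓, 2 ✓.
At position 3 the labels are {coin, empty}, so coin ∧ empty → ¬coin is false there. This is the first violation.

3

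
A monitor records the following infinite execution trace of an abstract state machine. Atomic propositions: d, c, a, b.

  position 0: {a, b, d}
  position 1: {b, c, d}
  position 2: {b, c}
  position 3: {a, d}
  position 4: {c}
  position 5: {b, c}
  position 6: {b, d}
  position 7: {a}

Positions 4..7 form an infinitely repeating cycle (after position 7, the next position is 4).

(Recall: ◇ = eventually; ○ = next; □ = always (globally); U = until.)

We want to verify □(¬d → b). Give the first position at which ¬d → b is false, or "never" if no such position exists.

Check ¬d → b at each position in order: 0 ✓, 1 ✓, 2 ✓, 3 ✓.
At position 4 the labels are {c}, so ¬d → b is false there. This is the first violation.

4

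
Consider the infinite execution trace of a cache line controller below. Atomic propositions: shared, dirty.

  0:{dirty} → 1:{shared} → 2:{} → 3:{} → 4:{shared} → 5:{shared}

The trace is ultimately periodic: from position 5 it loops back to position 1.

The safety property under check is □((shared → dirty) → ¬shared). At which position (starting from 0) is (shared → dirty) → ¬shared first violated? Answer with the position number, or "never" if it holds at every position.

(shared → dirty) → ¬shared holds at every position 0..5, and those are all the positions the trace ever visits, so the invariant □((shared → dirty) → ¬shared) is never violated.

never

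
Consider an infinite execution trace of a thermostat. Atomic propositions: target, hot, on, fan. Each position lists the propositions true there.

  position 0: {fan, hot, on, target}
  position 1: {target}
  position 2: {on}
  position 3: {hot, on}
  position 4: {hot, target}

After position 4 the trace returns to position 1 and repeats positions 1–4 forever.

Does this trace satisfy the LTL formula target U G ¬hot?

No

Walking from position 0: at position 2, G ¬hot has not yet held and target fails, so target U G ¬hot is false.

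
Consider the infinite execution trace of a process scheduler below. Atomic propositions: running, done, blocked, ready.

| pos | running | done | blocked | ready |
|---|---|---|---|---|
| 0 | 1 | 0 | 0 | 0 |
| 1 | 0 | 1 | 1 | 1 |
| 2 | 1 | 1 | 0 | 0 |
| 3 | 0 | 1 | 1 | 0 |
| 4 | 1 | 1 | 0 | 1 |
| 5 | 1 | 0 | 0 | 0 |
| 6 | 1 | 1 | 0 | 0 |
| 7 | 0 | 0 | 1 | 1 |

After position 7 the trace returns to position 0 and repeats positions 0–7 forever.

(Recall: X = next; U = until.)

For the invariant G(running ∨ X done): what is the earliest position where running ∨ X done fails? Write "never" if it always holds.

Check running ∨ X done at each position in order: 0 ✓, 1 ✓, 2 ✓, 3 ✓, 4 ✓, 5 ✓, 6 ✓.
At position 7 the labels are {blocked, ready} and the next position 0 has {running}, so running ∨ X done is false there. This is the first violation.

7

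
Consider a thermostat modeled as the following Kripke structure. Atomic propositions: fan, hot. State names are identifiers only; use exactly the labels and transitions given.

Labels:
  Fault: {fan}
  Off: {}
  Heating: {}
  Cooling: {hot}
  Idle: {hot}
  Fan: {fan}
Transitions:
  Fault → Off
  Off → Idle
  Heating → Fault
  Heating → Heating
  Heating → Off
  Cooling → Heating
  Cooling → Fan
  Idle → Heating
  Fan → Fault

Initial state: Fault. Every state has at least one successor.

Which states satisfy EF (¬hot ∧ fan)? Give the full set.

States satisfying ¬hot ∧ fan: {Fault, Fan}.
States satisfying EF (¬hot ∧ fan): {Fault, Off, Heating, Cooling, Idle, Fan}.

{Fault, Off, Heating, Cooling, Idle, Fan}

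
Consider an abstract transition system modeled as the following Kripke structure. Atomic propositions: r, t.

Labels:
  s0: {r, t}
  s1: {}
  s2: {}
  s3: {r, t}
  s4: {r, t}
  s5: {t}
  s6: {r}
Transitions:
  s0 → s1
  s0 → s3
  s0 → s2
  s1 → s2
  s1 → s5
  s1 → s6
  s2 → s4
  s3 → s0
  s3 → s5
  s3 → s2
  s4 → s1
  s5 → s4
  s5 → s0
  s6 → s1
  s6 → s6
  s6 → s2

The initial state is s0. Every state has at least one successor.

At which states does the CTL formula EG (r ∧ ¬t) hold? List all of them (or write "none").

States satisfying r ∧ ¬t: {s6}.
States satisfying EG (r ∧ ¬t): {s6}.

{s6}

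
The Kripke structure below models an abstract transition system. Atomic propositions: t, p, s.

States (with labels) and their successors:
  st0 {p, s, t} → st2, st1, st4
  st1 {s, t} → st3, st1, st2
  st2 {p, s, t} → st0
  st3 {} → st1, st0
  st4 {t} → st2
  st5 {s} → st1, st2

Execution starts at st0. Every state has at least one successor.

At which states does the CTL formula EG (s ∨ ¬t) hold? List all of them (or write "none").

States satisfying s ∨ ¬t: {st0, st1, st2, st3, st5}.
States satisfying EG (s ∨ ¬t): {st0, st1, st2, st3, st5}.

{st0, st1, st2, st3, st5}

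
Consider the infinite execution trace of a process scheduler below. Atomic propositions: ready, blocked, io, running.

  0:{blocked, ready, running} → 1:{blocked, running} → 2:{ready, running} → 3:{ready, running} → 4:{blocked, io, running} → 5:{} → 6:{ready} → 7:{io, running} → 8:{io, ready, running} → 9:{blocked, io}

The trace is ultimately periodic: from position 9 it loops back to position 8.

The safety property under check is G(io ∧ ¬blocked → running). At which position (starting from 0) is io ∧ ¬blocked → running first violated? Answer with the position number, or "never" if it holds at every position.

io ∧ ¬blocked → running holds at every position 0..9, and those are all the positions the trace ever visits, so the invariant G(io ∧ ¬blocked → running) is never violated.

never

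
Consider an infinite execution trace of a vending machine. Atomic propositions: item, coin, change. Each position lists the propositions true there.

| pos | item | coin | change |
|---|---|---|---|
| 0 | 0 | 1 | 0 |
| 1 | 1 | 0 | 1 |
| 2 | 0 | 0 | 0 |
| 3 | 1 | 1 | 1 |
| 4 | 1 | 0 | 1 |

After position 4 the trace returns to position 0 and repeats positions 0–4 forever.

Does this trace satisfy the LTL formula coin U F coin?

Yes

Walking from position 0: F coin first holds at position 0, and coin holds at every earlier position along the way, so coin U F coin holds.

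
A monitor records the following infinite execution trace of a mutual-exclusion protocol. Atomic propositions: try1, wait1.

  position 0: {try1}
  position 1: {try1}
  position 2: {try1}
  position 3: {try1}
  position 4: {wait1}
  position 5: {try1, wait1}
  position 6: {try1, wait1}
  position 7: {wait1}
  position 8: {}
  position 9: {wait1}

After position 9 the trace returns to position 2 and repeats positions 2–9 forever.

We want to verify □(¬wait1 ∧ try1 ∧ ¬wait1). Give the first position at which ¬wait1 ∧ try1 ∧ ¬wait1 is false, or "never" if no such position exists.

4

Check ¬wait1 ∧ try1 ∧ ¬wait1 at each position in order: 0 ✓, 1 ✓, 2 ✓, 3 ✓.
At position 4 the labels are {wait1}, so ¬wait1 ∧ try1 ∧ ¬wait1 is false there. This is the first violation.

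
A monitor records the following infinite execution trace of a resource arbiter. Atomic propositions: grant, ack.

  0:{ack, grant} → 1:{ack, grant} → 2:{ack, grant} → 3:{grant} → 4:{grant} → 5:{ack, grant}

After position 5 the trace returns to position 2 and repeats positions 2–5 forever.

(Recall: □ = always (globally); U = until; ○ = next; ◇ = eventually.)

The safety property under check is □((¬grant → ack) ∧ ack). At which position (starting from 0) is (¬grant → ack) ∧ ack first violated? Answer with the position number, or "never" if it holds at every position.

3

Check (¬grant → ack) ∧ ack at each position in order: 0 ✓, 1 ✓, 2 ✓.
At position 3 the labels are {grant}, so (¬grant → ack) ∧ ack is false there. This is the first violation.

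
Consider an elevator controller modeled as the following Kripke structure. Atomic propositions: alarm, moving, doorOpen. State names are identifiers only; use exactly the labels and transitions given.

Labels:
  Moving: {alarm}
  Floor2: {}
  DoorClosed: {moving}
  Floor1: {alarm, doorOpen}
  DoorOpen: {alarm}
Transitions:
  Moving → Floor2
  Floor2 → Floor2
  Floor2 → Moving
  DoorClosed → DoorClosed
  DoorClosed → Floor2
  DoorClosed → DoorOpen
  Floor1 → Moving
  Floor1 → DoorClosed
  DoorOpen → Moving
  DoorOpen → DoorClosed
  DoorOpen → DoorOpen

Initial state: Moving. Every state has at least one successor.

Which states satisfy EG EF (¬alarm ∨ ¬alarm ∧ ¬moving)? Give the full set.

{Moving, Floor2, DoorClosed, Floor1, DoorOpen}

States satisfying EF (¬alarm ∨ ¬alarm ∧ ¬moving): {Moving, Floor2, DoorClosed, Floor1, DoorOpen}.
States satisfying EG EF (¬alarm ∨ ¬alarm ∧ ¬moving): {Moving, Floor2, DoorClosed, Floor1, DoorOpen}.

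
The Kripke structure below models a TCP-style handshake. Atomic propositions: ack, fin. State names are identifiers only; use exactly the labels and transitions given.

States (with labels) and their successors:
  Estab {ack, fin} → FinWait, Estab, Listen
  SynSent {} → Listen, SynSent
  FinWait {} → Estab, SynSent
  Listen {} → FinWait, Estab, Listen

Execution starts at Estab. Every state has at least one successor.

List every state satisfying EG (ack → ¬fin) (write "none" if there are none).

States satisfying ack → ¬fin: {SynSent, FinWait, Listen}.
States satisfying EG (ack → ¬fin): {SynSent, FinWait, Listen}.

{SynSent, FinWait, Listen}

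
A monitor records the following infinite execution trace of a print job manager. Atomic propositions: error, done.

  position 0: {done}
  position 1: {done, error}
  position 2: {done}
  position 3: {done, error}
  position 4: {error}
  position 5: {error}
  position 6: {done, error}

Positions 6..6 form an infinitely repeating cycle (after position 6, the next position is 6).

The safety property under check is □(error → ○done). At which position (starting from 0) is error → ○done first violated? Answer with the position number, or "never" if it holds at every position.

Check error → ○done at each position in order: 0 ✓, 1 ✓, 2 ✓.
At position 3 the labels are {done, error} and the next position 4 has {error}, so error → ○done is false there. This is the first violation.

3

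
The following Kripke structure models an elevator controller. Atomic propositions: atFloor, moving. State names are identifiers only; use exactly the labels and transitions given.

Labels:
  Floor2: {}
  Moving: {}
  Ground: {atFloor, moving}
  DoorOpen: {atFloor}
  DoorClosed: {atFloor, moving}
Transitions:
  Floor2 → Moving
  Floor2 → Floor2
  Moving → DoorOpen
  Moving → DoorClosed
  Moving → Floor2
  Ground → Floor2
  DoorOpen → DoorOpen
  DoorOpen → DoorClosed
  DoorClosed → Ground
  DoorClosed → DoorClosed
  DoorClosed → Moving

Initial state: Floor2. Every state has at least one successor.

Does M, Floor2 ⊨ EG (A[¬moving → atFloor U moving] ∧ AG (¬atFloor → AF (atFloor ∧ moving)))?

Violated

States satisfying EG (A[¬moving → atFloor U moving] ∧ AG (¬atFloor → AF (atFloor ∧ moving))): ∅.
No suitable path/successor from Floor2 witnesses the formula.
Floor2 ∉ Sat(EG (A[¬moving → atFloor U moving] ∧ AG (¬atFloor → AF (atFloor ∧ moving)))).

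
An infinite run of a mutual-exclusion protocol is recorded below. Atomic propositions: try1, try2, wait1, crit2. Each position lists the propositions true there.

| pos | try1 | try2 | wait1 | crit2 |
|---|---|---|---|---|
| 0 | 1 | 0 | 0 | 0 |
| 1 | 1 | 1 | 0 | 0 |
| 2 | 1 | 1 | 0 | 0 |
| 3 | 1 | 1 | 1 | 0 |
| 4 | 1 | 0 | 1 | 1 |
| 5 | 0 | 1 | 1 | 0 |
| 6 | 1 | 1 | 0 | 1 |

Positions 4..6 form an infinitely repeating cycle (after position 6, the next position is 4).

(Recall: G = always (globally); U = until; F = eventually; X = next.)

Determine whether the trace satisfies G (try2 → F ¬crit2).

Yes

try2 → F ¬crit2 holds at every position 0..6, and those are all positions ever visited, so G (try2 → F ¬crit2) holds.
Positions where try2 holds: 1, 2, 3, 5, 6.
Check F ¬crit2 at each: 1→ok, 2→ok, 3→ok, 5→ok, 6→ok.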